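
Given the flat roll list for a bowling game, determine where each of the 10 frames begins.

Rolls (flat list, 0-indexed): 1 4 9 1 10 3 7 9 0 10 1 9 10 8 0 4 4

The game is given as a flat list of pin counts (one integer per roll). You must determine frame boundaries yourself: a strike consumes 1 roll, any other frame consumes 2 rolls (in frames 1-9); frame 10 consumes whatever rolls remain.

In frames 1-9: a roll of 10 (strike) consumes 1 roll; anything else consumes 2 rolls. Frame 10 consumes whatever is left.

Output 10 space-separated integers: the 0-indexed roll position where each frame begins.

Frame 1 starts at roll index 0: rolls=1,4 (sum=5), consumes 2 rolls
Frame 2 starts at roll index 2: rolls=9,1 (sum=10), consumes 2 rolls
Frame 3 starts at roll index 4: roll=10 (strike), consumes 1 roll
Frame 4 starts at roll index 5: rolls=3,7 (sum=10), consumes 2 rolls
Frame 5 starts at roll index 7: rolls=9,0 (sum=9), consumes 2 rolls
Frame 6 starts at roll index 9: roll=10 (strike), consumes 1 roll
Frame 7 starts at roll index 10: rolls=1,9 (sum=10), consumes 2 rolls
Frame 8 starts at roll index 12: roll=10 (strike), consumes 1 roll
Frame 9 starts at roll index 13: rolls=8,0 (sum=8), consumes 2 rolls
Frame 10 starts at roll index 15: 2 remaining rolls

Answer: 0 2 4 5 7 9 10 12 13 15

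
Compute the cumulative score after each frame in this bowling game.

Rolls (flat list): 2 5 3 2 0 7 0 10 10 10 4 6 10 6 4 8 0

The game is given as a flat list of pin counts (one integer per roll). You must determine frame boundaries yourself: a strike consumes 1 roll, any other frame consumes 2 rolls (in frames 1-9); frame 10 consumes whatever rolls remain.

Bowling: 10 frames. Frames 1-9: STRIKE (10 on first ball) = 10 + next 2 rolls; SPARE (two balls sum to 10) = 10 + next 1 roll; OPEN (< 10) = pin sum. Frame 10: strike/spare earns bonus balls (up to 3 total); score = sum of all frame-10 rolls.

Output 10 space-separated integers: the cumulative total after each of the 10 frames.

Frame 1: OPEN (2+5=7). Cumulative: 7
Frame 2: OPEN (3+2=5). Cumulative: 12
Frame 3: OPEN (0+7=7). Cumulative: 19
Frame 4: SPARE (0+10=10). 10 + next roll (10) = 20. Cumulative: 39
Frame 5: STRIKE. 10 + next two rolls (10+4) = 24. Cumulative: 63
Frame 6: STRIKE. 10 + next two rolls (4+6) = 20. Cumulative: 83
Frame 7: SPARE (4+6=10). 10 + next roll (10) = 20. Cumulative: 103
Frame 8: STRIKE. 10 + next two rolls (6+4) = 20. Cumulative: 123
Frame 9: SPARE (6+4=10). 10 + next roll (8) = 18. Cumulative: 141
Frame 10: OPEN. Sum of all frame-10 rolls (8+0) = 8. Cumulative: 149

Answer: 7 12 19 39 63 83 103 123 141 149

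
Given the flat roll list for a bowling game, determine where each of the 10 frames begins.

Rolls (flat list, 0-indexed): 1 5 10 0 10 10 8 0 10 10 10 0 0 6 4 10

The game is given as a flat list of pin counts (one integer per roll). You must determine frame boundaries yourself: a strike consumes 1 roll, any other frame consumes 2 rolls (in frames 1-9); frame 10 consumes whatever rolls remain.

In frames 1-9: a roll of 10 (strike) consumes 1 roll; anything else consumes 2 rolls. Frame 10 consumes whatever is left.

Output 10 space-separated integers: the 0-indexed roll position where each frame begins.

Answer: 0 2 3 5 6 8 9 10 11 13

Derivation:
Frame 1 starts at roll index 0: rolls=1,5 (sum=6), consumes 2 rolls
Frame 2 starts at roll index 2: roll=10 (strike), consumes 1 roll
Frame 3 starts at roll index 3: rolls=0,10 (sum=10), consumes 2 rolls
Frame 4 starts at roll index 5: roll=10 (strike), consumes 1 roll
Frame 5 starts at roll index 6: rolls=8,0 (sum=8), consumes 2 rolls
Frame 6 starts at roll index 8: roll=10 (strike), consumes 1 roll
Frame 7 starts at roll index 9: roll=10 (strike), consumes 1 roll
Frame 8 starts at roll index 10: roll=10 (strike), consumes 1 roll
Frame 9 starts at roll index 11: rolls=0,0 (sum=0), consumes 2 rolls
Frame 10 starts at roll index 13: 3 remaining rolls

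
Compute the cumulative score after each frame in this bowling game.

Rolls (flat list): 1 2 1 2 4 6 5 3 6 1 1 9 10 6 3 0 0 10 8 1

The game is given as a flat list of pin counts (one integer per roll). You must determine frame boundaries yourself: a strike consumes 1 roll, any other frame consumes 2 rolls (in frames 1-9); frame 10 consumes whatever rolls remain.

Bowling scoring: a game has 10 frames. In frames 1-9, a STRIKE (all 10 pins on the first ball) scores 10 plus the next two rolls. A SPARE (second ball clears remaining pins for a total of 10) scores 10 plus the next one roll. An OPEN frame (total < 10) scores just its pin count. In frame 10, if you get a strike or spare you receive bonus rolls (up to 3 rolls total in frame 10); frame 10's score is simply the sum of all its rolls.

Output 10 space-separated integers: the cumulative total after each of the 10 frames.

Frame 1: OPEN (1+2=3). Cumulative: 3
Frame 2: OPEN (1+2=3). Cumulative: 6
Frame 3: SPARE (4+6=10). 10 + next roll (5) = 15. Cumulative: 21
Frame 4: OPEN (5+3=8). Cumulative: 29
Frame 5: OPEN (6+1=7). Cumulative: 36
Frame 6: SPARE (1+9=10). 10 + next roll (10) = 20. Cumulative: 56
Frame 7: STRIKE. 10 + next two rolls (6+3) = 19. Cumulative: 75
Frame 8: OPEN (6+3=9). Cumulative: 84
Frame 9: OPEN (0+0=0). Cumulative: 84
Frame 10: STRIKE. Sum of all frame-10 rolls (10+8+1) = 19. Cumulative: 103

Answer: 3 6 21 29 36 56 75 84 84 103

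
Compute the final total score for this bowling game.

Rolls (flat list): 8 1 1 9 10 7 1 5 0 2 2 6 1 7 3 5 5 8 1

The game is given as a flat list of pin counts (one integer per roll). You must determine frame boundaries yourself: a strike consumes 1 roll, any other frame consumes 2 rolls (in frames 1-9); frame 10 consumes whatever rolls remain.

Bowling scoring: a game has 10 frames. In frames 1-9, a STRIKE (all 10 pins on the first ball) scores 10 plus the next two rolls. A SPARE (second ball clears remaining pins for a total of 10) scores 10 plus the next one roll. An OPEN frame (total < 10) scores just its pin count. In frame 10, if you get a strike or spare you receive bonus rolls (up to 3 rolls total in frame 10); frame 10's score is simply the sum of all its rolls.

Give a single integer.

Frame 1: OPEN (8+1=9). Cumulative: 9
Frame 2: SPARE (1+9=10). 10 + next roll (10) = 20. Cumulative: 29
Frame 3: STRIKE. 10 + next two rolls (7+1) = 18. Cumulative: 47
Frame 4: OPEN (7+1=8). Cumulative: 55
Frame 5: OPEN (5+0=5). Cumulative: 60
Frame 6: OPEN (2+2=4). Cumulative: 64
Frame 7: OPEN (6+1=7). Cumulative: 71
Frame 8: SPARE (7+3=10). 10 + next roll (5) = 15. Cumulative: 86
Frame 9: SPARE (5+5=10). 10 + next roll (8) = 18. Cumulative: 104
Frame 10: OPEN. Sum of all frame-10 rolls (8+1) = 9. Cumulative: 113

Answer: 113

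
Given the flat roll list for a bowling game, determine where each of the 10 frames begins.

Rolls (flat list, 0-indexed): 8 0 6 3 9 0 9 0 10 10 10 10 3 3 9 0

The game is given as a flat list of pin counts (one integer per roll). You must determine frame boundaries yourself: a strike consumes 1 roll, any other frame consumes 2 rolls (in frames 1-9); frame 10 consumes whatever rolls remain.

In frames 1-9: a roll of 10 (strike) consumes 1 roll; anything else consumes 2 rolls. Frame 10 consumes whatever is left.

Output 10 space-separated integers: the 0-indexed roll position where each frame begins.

Frame 1 starts at roll index 0: rolls=8,0 (sum=8), consumes 2 rolls
Frame 2 starts at roll index 2: rolls=6,3 (sum=9), consumes 2 rolls
Frame 3 starts at roll index 4: rolls=9,0 (sum=9), consumes 2 rolls
Frame 4 starts at roll index 6: rolls=9,0 (sum=9), consumes 2 rolls
Frame 5 starts at roll index 8: roll=10 (strike), consumes 1 roll
Frame 6 starts at roll index 9: roll=10 (strike), consumes 1 roll
Frame 7 starts at roll index 10: roll=10 (strike), consumes 1 roll
Frame 8 starts at roll index 11: roll=10 (strike), consumes 1 roll
Frame 9 starts at roll index 12: rolls=3,3 (sum=6), consumes 2 rolls
Frame 10 starts at roll index 14: 2 remaining rolls

Answer: 0 2 4 6 8 9 10 11 12 14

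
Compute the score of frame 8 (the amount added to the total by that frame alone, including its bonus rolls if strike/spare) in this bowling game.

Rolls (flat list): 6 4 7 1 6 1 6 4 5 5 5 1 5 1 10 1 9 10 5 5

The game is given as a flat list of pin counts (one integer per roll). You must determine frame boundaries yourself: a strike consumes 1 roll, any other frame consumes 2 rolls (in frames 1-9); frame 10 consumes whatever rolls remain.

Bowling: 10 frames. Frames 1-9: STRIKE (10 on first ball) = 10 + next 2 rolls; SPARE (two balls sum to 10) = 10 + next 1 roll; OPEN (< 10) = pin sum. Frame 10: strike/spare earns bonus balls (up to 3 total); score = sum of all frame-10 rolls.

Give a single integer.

Answer: 20

Derivation:
Frame 1: SPARE (6+4=10). 10 + next roll (7) = 17. Cumulative: 17
Frame 2: OPEN (7+1=8). Cumulative: 25
Frame 3: OPEN (6+1=7). Cumulative: 32
Frame 4: SPARE (6+4=10). 10 + next roll (5) = 15. Cumulative: 47
Frame 5: SPARE (5+5=10). 10 + next roll (5) = 15. Cumulative: 62
Frame 6: OPEN (5+1=6). Cumulative: 68
Frame 7: OPEN (5+1=6). Cumulative: 74
Frame 8: STRIKE. 10 + next two rolls (1+9) = 20. Cumulative: 94
Frame 9: SPARE (1+9=10). 10 + next roll (10) = 20. Cumulative: 114
Frame 10: STRIKE. Sum of all frame-10 rolls (10+5+5) = 20. Cumulative: 134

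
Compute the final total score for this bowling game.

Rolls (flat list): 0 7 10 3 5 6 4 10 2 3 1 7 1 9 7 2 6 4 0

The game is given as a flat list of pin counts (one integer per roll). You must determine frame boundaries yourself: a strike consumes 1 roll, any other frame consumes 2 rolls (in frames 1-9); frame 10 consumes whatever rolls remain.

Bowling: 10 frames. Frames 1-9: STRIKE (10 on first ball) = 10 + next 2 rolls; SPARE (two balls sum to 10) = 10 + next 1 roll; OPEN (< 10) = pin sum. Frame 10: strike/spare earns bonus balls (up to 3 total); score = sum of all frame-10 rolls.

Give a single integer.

Answer: 117

Derivation:
Frame 1: OPEN (0+7=7). Cumulative: 7
Frame 2: STRIKE. 10 + next two rolls (3+5) = 18. Cumulative: 25
Frame 3: OPEN (3+5=8). Cumulative: 33
Frame 4: SPARE (6+4=10). 10 + next roll (10) = 20. Cumulative: 53
Frame 5: STRIKE. 10 + next two rolls (2+3) = 15. Cumulative: 68
Frame 6: OPEN (2+3=5). Cumulative: 73
Frame 7: OPEN (1+7=8). Cumulative: 81
Frame 8: SPARE (1+9=10). 10 + next roll (7) = 17. Cumulative: 98
Frame 9: OPEN (7+2=9). Cumulative: 107
Frame 10: SPARE. Sum of all frame-10 rolls (6+4+0) = 10. Cumulative: 117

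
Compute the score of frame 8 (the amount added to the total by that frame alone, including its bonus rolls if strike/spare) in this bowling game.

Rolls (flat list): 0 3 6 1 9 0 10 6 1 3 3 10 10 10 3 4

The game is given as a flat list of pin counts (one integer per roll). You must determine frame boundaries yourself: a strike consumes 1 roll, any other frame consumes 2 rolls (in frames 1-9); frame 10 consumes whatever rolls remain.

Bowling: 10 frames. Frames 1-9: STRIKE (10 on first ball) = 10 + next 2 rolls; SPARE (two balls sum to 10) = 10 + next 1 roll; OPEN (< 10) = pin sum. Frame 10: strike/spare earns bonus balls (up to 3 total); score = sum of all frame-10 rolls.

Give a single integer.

Answer: 23

Derivation:
Frame 1: OPEN (0+3=3). Cumulative: 3
Frame 2: OPEN (6+1=7). Cumulative: 10
Frame 3: OPEN (9+0=9). Cumulative: 19
Frame 4: STRIKE. 10 + next two rolls (6+1) = 17. Cumulative: 36
Frame 5: OPEN (6+1=7). Cumulative: 43
Frame 6: OPEN (3+3=6). Cumulative: 49
Frame 7: STRIKE. 10 + next two rolls (10+10) = 30. Cumulative: 79
Frame 8: STRIKE. 10 + next two rolls (10+3) = 23. Cumulative: 102
Frame 9: STRIKE. 10 + next two rolls (3+4) = 17. Cumulative: 119
Frame 10: OPEN. Sum of all frame-10 rolls (3+4) = 7. Cumulative: 126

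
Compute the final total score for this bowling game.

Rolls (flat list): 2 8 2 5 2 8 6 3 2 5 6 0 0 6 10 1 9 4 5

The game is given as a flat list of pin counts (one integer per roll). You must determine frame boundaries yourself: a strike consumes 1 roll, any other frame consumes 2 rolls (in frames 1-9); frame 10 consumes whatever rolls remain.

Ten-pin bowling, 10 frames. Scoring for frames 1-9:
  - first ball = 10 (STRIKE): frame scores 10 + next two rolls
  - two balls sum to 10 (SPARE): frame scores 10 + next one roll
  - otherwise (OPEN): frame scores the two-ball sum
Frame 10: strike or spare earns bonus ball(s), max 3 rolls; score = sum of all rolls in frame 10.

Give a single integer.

Frame 1: SPARE (2+8=10). 10 + next roll (2) = 12. Cumulative: 12
Frame 2: OPEN (2+5=7). Cumulative: 19
Frame 3: SPARE (2+8=10). 10 + next roll (6) = 16. Cumulative: 35
Frame 4: OPEN (6+3=9). Cumulative: 44
Frame 5: OPEN (2+5=7). Cumulative: 51
Frame 6: OPEN (6+0=6). Cumulative: 57
Frame 7: OPEN (0+6=6). Cumulative: 63
Frame 8: STRIKE. 10 + next two rolls (1+9) = 20. Cumulative: 83
Frame 9: SPARE (1+9=10). 10 + next roll (4) = 14. Cumulative: 97
Frame 10: OPEN. Sum of all frame-10 rolls (4+5) = 9. Cumulative: 106

Answer: 106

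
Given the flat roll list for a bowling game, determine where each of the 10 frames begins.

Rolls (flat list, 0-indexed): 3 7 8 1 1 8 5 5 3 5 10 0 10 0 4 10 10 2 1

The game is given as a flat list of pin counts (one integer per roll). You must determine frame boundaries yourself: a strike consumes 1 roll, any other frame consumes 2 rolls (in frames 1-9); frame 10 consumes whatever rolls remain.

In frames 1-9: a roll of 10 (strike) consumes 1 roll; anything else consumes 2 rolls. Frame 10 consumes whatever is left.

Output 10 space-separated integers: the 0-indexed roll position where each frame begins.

Answer: 0 2 4 6 8 10 11 13 15 16

Derivation:
Frame 1 starts at roll index 0: rolls=3,7 (sum=10), consumes 2 rolls
Frame 2 starts at roll index 2: rolls=8,1 (sum=9), consumes 2 rolls
Frame 3 starts at roll index 4: rolls=1,8 (sum=9), consumes 2 rolls
Frame 4 starts at roll index 6: rolls=5,5 (sum=10), consumes 2 rolls
Frame 5 starts at roll index 8: rolls=3,5 (sum=8), consumes 2 rolls
Frame 6 starts at roll index 10: roll=10 (strike), consumes 1 roll
Frame 7 starts at roll index 11: rolls=0,10 (sum=10), consumes 2 rolls
Frame 8 starts at roll index 13: rolls=0,4 (sum=4), consumes 2 rolls
Frame 9 starts at roll index 15: roll=10 (strike), consumes 1 roll
Frame 10 starts at roll index 16: 3 remaining rolls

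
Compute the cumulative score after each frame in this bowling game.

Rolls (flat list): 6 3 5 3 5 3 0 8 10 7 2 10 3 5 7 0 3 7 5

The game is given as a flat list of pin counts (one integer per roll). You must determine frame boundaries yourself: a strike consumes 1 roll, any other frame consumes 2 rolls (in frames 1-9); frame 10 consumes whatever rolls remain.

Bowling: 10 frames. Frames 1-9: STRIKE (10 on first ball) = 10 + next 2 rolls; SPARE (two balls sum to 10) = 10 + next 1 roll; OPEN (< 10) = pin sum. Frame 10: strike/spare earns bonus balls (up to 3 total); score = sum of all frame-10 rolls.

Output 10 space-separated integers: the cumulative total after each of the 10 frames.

Answer: 9 17 25 33 52 61 79 87 94 109

Derivation:
Frame 1: OPEN (6+3=9). Cumulative: 9
Frame 2: OPEN (5+3=8). Cumulative: 17
Frame 3: OPEN (5+3=8). Cumulative: 25
Frame 4: OPEN (0+8=8). Cumulative: 33
Frame 5: STRIKE. 10 + next two rolls (7+2) = 19. Cumulative: 52
Frame 6: OPEN (7+2=9). Cumulative: 61
Frame 7: STRIKE. 10 + next two rolls (3+5) = 18. Cumulative: 79
Frame 8: OPEN (3+5=8). Cumulative: 87
Frame 9: OPEN (7+0=7). Cumulative: 94
Frame 10: SPARE. Sum of all frame-10 rolls (3+7+5) = 15. Cumulative: 109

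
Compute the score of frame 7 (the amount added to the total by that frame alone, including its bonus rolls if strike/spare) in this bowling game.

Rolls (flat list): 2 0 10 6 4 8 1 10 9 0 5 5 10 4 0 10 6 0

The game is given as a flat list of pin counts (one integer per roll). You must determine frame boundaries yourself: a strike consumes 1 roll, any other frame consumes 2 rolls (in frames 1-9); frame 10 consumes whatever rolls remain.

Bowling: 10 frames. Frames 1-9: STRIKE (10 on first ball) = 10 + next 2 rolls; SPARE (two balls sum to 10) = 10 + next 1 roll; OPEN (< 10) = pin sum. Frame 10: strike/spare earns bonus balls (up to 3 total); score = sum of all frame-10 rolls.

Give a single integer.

Frame 1: OPEN (2+0=2). Cumulative: 2
Frame 2: STRIKE. 10 + next two rolls (6+4) = 20. Cumulative: 22
Frame 3: SPARE (6+4=10). 10 + next roll (8) = 18. Cumulative: 40
Frame 4: OPEN (8+1=9). Cumulative: 49
Frame 5: STRIKE. 10 + next two rolls (9+0) = 19. Cumulative: 68
Frame 6: OPEN (9+0=9). Cumulative: 77
Frame 7: SPARE (5+5=10). 10 + next roll (10) = 20. Cumulative: 97
Frame 8: STRIKE. 10 + next two rolls (4+0) = 14. Cumulative: 111
Frame 9: OPEN (4+0=4). Cumulative: 115

Answer: 20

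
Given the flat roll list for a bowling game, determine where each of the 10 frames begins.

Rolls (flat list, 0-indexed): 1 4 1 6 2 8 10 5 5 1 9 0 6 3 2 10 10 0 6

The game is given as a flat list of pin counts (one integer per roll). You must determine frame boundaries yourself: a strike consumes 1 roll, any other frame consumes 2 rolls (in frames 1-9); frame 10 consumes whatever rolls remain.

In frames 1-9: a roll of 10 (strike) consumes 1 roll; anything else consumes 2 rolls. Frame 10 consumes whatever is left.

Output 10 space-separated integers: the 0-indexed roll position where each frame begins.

Frame 1 starts at roll index 0: rolls=1,4 (sum=5), consumes 2 rolls
Frame 2 starts at roll index 2: rolls=1,6 (sum=7), consumes 2 rolls
Frame 3 starts at roll index 4: rolls=2,8 (sum=10), consumes 2 rolls
Frame 4 starts at roll index 6: roll=10 (strike), consumes 1 roll
Frame 5 starts at roll index 7: rolls=5,5 (sum=10), consumes 2 rolls
Frame 6 starts at roll index 9: rolls=1,9 (sum=10), consumes 2 rolls
Frame 7 starts at roll index 11: rolls=0,6 (sum=6), consumes 2 rolls
Frame 8 starts at roll index 13: rolls=3,2 (sum=5), consumes 2 rolls
Frame 9 starts at roll index 15: roll=10 (strike), consumes 1 roll
Frame 10 starts at roll index 16: 3 remaining rolls

Answer: 0 2 4 6 7 9 11 13 15 16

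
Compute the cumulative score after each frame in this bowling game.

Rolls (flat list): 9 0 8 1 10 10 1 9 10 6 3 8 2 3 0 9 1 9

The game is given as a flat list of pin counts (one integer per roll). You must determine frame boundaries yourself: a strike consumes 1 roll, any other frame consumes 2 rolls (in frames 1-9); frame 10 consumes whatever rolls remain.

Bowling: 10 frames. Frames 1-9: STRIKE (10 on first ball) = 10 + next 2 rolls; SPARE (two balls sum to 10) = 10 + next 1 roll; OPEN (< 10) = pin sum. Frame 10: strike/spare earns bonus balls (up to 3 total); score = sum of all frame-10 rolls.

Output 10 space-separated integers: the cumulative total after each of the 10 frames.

Frame 1: OPEN (9+0=9). Cumulative: 9
Frame 2: OPEN (8+1=9). Cumulative: 18
Frame 3: STRIKE. 10 + next two rolls (10+1) = 21. Cumulative: 39
Frame 4: STRIKE. 10 + next two rolls (1+9) = 20. Cumulative: 59
Frame 5: SPARE (1+9=10). 10 + next roll (10) = 20. Cumulative: 79
Frame 6: STRIKE. 10 + next two rolls (6+3) = 19. Cumulative: 98
Frame 7: OPEN (6+3=9). Cumulative: 107
Frame 8: SPARE (8+2=10). 10 + next roll (3) = 13. Cumulative: 120
Frame 9: OPEN (3+0=3). Cumulative: 123
Frame 10: SPARE. Sum of all frame-10 rolls (9+1+9) = 19. Cumulative: 142

Answer: 9 18 39 59 79 98 107 120 123 142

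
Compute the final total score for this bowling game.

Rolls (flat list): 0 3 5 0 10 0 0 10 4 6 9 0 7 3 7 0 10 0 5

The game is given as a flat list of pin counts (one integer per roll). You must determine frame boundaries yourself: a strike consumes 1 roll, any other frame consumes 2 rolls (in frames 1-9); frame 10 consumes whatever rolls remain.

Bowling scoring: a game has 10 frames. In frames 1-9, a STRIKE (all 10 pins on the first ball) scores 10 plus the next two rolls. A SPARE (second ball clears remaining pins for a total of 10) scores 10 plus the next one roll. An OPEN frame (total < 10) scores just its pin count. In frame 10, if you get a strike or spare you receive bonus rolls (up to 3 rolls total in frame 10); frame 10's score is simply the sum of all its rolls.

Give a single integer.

Frame 1: OPEN (0+3=3). Cumulative: 3
Frame 2: OPEN (5+0=5). Cumulative: 8
Frame 3: STRIKE. 10 + next two rolls (0+0) = 10. Cumulative: 18
Frame 4: OPEN (0+0=0). Cumulative: 18
Frame 5: STRIKE. 10 + next two rolls (4+6) = 20. Cumulative: 38
Frame 6: SPARE (4+6=10). 10 + next roll (9) = 19. Cumulative: 57
Frame 7: OPEN (9+0=9). Cumulative: 66
Frame 8: SPARE (7+3=10). 10 + next roll (7) = 17. Cumulative: 83
Frame 9: OPEN (7+0=7). Cumulative: 90
Frame 10: STRIKE. Sum of all frame-10 rolls (10+0+5) = 15. Cumulative: 105

Answer: 105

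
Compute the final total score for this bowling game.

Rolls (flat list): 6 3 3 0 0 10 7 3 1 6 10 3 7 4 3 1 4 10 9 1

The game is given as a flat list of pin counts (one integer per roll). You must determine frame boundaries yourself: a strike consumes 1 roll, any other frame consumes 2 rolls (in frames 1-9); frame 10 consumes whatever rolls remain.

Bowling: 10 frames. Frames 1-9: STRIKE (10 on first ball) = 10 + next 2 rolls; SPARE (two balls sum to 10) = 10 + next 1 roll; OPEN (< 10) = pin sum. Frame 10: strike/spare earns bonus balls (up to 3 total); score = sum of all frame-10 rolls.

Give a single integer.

Frame 1: OPEN (6+3=9). Cumulative: 9
Frame 2: OPEN (3+0=3). Cumulative: 12
Frame 3: SPARE (0+10=10). 10 + next roll (7) = 17. Cumulative: 29
Frame 4: SPARE (7+3=10). 10 + next roll (1) = 11. Cumulative: 40
Frame 5: OPEN (1+6=7). Cumulative: 47
Frame 6: STRIKE. 10 + next two rolls (3+7) = 20. Cumulative: 67
Frame 7: SPARE (3+7=10). 10 + next roll (4) = 14. Cumulative: 81
Frame 8: OPEN (4+3=7). Cumulative: 88
Frame 9: OPEN (1+4=5). Cumulative: 93
Frame 10: STRIKE. Sum of all frame-10 rolls (10+9+1) = 20. Cumulative: 113

Answer: 113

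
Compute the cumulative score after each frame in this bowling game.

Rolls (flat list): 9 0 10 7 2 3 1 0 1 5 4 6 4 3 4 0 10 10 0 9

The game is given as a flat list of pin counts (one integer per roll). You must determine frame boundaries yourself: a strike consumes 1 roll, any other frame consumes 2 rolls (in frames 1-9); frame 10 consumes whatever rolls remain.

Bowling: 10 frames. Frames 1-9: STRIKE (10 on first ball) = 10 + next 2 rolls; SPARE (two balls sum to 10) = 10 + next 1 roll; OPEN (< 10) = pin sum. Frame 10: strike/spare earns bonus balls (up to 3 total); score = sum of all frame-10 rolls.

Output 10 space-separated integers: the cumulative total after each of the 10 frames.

Answer: 9 28 37 41 42 51 64 71 91 110

Derivation:
Frame 1: OPEN (9+0=9). Cumulative: 9
Frame 2: STRIKE. 10 + next two rolls (7+2) = 19. Cumulative: 28
Frame 3: OPEN (7+2=9). Cumulative: 37
Frame 4: OPEN (3+1=4). Cumulative: 41
Frame 5: OPEN (0+1=1). Cumulative: 42
Frame 6: OPEN (5+4=9). Cumulative: 51
Frame 7: SPARE (6+4=10). 10 + next roll (3) = 13. Cumulative: 64
Frame 8: OPEN (3+4=7). Cumulative: 71
Frame 9: SPARE (0+10=10). 10 + next roll (10) = 20. Cumulative: 91
Frame 10: STRIKE. Sum of all frame-10 rolls (10+0+9) = 19. Cumulative: 110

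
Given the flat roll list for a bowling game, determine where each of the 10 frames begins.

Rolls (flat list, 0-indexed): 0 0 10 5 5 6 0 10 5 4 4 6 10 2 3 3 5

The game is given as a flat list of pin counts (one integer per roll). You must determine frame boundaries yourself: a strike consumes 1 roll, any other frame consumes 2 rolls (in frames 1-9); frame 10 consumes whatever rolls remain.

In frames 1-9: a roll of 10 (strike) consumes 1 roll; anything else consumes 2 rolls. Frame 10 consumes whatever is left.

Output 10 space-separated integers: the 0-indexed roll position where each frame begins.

Answer: 0 2 3 5 7 8 10 12 13 15

Derivation:
Frame 1 starts at roll index 0: rolls=0,0 (sum=0), consumes 2 rolls
Frame 2 starts at roll index 2: roll=10 (strike), consumes 1 roll
Frame 3 starts at roll index 3: rolls=5,5 (sum=10), consumes 2 rolls
Frame 4 starts at roll index 5: rolls=6,0 (sum=6), consumes 2 rolls
Frame 5 starts at roll index 7: roll=10 (strike), consumes 1 roll
Frame 6 starts at roll index 8: rolls=5,4 (sum=9), consumes 2 rolls
Frame 7 starts at roll index 10: rolls=4,6 (sum=10), consumes 2 rolls
Frame 8 starts at roll index 12: roll=10 (strike), consumes 1 roll
Frame 9 starts at roll index 13: rolls=2,3 (sum=5), consumes 2 rolls
Frame 10 starts at roll index 15: 2 remaining rolls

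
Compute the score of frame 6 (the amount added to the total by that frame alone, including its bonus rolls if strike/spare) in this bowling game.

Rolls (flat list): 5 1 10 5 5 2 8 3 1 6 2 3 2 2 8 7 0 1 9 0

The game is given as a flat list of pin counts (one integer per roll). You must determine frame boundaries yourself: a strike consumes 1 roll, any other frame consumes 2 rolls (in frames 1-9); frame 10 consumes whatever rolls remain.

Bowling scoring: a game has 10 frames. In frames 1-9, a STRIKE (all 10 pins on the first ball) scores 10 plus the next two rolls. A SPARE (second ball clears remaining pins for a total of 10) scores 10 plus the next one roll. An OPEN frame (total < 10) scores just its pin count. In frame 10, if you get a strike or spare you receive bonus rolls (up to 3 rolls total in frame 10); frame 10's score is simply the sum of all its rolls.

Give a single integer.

Frame 1: OPEN (5+1=6). Cumulative: 6
Frame 2: STRIKE. 10 + next two rolls (5+5) = 20. Cumulative: 26
Frame 3: SPARE (5+5=10). 10 + next roll (2) = 12. Cumulative: 38
Frame 4: SPARE (2+8=10). 10 + next roll (3) = 13. Cumulative: 51
Frame 5: OPEN (3+1=4). Cumulative: 55
Frame 6: OPEN (6+2=8). Cumulative: 63
Frame 7: OPEN (3+2=5). Cumulative: 68
Frame 8: SPARE (2+8=10). 10 + next roll (7) = 17. Cumulative: 85

Answer: 8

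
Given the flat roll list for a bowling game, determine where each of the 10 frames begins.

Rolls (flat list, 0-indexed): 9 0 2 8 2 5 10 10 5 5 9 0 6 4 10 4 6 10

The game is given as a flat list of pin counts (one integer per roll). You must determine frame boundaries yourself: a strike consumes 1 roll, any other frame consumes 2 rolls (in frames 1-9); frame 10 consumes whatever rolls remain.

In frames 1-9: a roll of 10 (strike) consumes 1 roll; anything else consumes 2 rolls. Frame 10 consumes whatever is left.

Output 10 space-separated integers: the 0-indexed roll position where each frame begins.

Frame 1 starts at roll index 0: rolls=9,0 (sum=9), consumes 2 rolls
Frame 2 starts at roll index 2: rolls=2,8 (sum=10), consumes 2 rolls
Frame 3 starts at roll index 4: rolls=2,5 (sum=7), consumes 2 rolls
Frame 4 starts at roll index 6: roll=10 (strike), consumes 1 roll
Frame 5 starts at roll index 7: roll=10 (strike), consumes 1 roll
Frame 6 starts at roll index 8: rolls=5,5 (sum=10), consumes 2 rolls
Frame 7 starts at roll index 10: rolls=9,0 (sum=9), consumes 2 rolls
Frame 8 starts at roll index 12: rolls=6,4 (sum=10), consumes 2 rolls
Frame 9 starts at roll index 14: roll=10 (strike), consumes 1 roll
Frame 10 starts at roll index 15: 3 remaining rolls

Answer: 0 2 4 6 7 8 10 12 14 15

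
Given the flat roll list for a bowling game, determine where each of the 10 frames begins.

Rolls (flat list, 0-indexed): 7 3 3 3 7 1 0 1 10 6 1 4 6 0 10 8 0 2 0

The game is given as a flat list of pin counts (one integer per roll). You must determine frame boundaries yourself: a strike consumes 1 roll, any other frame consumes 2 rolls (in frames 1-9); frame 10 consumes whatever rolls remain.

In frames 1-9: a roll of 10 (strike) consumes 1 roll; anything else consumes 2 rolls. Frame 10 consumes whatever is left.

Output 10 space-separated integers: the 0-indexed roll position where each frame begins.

Frame 1 starts at roll index 0: rolls=7,3 (sum=10), consumes 2 rolls
Frame 2 starts at roll index 2: rolls=3,3 (sum=6), consumes 2 rolls
Frame 3 starts at roll index 4: rolls=7,1 (sum=8), consumes 2 rolls
Frame 4 starts at roll index 6: rolls=0,1 (sum=1), consumes 2 rolls
Frame 5 starts at roll index 8: roll=10 (strike), consumes 1 roll
Frame 6 starts at roll index 9: rolls=6,1 (sum=7), consumes 2 rolls
Frame 7 starts at roll index 11: rolls=4,6 (sum=10), consumes 2 rolls
Frame 8 starts at roll index 13: rolls=0,10 (sum=10), consumes 2 rolls
Frame 9 starts at roll index 15: rolls=8,0 (sum=8), consumes 2 rolls
Frame 10 starts at roll index 17: 2 remaining rolls

Answer: 0 2 4 6 8 9 11 13 15 17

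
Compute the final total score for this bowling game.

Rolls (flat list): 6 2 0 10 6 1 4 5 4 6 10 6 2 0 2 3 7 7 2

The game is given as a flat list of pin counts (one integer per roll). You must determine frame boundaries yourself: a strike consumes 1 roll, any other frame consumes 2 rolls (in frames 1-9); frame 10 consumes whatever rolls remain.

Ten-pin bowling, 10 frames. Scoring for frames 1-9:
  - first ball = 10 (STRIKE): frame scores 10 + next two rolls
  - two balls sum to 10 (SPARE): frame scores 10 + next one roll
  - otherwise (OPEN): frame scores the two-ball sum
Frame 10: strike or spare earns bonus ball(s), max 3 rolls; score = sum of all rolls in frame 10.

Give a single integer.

Frame 1: OPEN (6+2=8). Cumulative: 8
Frame 2: SPARE (0+10=10). 10 + next roll (6) = 16. Cumulative: 24
Frame 3: OPEN (6+1=7). Cumulative: 31
Frame 4: OPEN (4+5=9). Cumulative: 40
Frame 5: SPARE (4+6=10). 10 + next roll (10) = 20. Cumulative: 60
Frame 6: STRIKE. 10 + next two rolls (6+2) = 18. Cumulative: 78
Frame 7: OPEN (6+2=8). Cumulative: 86
Frame 8: OPEN (0+2=2). Cumulative: 88
Frame 9: SPARE (3+7=10). 10 + next roll (7) = 17. Cumulative: 105
Frame 10: OPEN. Sum of all frame-10 rolls (7+2) = 9. Cumulative: 114

Answer: 114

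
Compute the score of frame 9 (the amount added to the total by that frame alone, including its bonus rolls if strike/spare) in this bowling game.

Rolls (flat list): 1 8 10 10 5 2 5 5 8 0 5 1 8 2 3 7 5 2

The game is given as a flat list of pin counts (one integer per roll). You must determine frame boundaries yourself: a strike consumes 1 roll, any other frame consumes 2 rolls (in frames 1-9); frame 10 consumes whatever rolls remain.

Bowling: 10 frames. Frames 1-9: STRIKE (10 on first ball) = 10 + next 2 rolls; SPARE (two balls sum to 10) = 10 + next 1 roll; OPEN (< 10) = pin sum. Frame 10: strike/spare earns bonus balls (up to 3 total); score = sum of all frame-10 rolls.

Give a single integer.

Frame 1: OPEN (1+8=9). Cumulative: 9
Frame 2: STRIKE. 10 + next two rolls (10+5) = 25. Cumulative: 34
Frame 3: STRIKE. 10 + next two rolls (5+2) = 17. Cumulative: 51
Frame 4: OPEN (5+2=7). Cumulative: 58
Frame 5: SPARE (5+5=10). 10 + next roll (8) = 18. Cumulative: 76
Frame 6: OPEN (8+0=8). Cumulative: 84
Frame 7: OPEN (5+1=6). Cumulative: 90
Frame 8: SPARE (8+2=10). 10 + next roll (3) = 13. Cumulative: 103
Frame 9: SPARE (3+7=10). 10 + next roll (5) = 15. Cumulative: 118
Frame 10: OPEN. Sum of all frame-10 rolls (5+2) = 7. Cumulative: 125

Answer: 15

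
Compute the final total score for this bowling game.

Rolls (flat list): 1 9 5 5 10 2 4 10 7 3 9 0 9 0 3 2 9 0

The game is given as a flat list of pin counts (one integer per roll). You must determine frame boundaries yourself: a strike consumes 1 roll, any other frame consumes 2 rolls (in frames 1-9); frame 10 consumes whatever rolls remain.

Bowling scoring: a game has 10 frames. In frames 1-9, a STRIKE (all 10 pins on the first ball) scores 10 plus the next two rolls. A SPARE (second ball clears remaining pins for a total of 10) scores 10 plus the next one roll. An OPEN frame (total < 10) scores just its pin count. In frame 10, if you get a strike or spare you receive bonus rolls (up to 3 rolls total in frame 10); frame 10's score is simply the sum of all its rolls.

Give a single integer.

Answer: 128

Derivation:
Frame 1: SPARE (1+9=10). 10 + next roll (5) = 15. Cumulative: 15
Frame 2: SPARE (5+5=10). 10 + next roll (10) = 20. Cumulative: 35
Frame 3: STRIKE. 10 + next two rolls (2+4) = 16. Cumulative: 51
Frame 4: OPEN (2+4=6). Cumulative: 57
Frame 5: STRIKE. 10 + next two rolls (7+3) = 20. Cumulative: 77
Frame 6: SPARE (7+3=10). 10 + next roll (9) = 19. Cumulative: 96
Frame 7: OPEN (9+0=9). Cumulative: 105
Frame 8: OPEN (9+0=9). Cumulative: 114
Frame 9: OPEN (3+2=5). Cumulative: 119
Frame 10: OPEN. Sum of all frame-10 rolls (9+0) = 9. Cumulative: 128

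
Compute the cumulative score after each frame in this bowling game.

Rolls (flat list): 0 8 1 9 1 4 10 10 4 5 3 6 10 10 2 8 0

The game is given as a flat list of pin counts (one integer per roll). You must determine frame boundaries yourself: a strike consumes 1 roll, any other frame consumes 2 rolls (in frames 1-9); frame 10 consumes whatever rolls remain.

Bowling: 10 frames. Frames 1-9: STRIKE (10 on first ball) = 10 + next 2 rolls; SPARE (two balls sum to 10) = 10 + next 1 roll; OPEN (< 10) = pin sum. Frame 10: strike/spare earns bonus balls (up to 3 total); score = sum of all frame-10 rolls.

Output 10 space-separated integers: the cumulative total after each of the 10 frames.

Frame 1: OPEN (0+8=8). Cumulative: 8
Frame 2: SPARE (1+9=10). 10 + next roll (1) = 11. Cumulative: 19
Frame 3: OPEN (1+4=5). Cumulative: 24
Frame 4: STRIKE. 10 + next two rolls (10+4) = 24. Cumulative: 48
Frame 5: STRIKE. 10 + next two rolls (4+5) = 19. Cumulative: 67
Frame 6: OPEN (4+5=9). Cumulative: 76
Frame 7: OPEN (3+6=9). Cumulative: 85
Frame 8: STRIKE. 10 + next two rolls (10+2) = 22. Cumulative: 107
Frame 9: STRIKE. 10 + next two rolls (2+8) = 20. Cumulative: 127
Frame 10: SPARE. Sum of all frame-10 rolls (2+8+0) = 10. Cumulative: 137

Answer: 8 19 24 48 67 76 85 107 127 137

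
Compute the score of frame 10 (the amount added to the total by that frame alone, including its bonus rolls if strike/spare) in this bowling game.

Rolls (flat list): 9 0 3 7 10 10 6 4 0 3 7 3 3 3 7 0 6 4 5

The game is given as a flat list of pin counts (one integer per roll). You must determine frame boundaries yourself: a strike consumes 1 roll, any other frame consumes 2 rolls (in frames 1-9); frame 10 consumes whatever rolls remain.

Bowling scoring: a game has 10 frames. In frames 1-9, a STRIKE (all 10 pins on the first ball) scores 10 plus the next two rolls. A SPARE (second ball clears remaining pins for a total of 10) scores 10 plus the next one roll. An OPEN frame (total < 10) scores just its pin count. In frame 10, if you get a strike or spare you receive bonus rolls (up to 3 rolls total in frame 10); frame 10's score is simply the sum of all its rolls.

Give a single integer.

Answer: 15

Derivation:
Frame 1: OPEN (9+0=9). Cumulative: 9
Frame 2: SPARE (3+7=10). 10 + next roll (10) = 20. Cumulative: 29
Frame 3: STRIKE. 10 + next two rolls (10+6) = 26. Cumulative: 55
Frame 4: STRIKE. 10 + next two rolls (6+4) = 20. Cumulative: 75
Frame 5: SPARE (6+4=10). 10 + next roll (0) = 10. Cumulative: 85
Frame 6: OPEN (0+3=3). Cumulative: 88
Frame 7: SPARE (7+3=10). 10 + next roll (3) = 13. Cumulative: 101
Frame 8: OPEN (3+3=6). Cumulative: 107
Frame 9: OPEN (7+0=7). Cumulative: 114
Frame 10: SPARE. Sum of all frame-10 rolls (6+4+5) = 15. Cumulative: 129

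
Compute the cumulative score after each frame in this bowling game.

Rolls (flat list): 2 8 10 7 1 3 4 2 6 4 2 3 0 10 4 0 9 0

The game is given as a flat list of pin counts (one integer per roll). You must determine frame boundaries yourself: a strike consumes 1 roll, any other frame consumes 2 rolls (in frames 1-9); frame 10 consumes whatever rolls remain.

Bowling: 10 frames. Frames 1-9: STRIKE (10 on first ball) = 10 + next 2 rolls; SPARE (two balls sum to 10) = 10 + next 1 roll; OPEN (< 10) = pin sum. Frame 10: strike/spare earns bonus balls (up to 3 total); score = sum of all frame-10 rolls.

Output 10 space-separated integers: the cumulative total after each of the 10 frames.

Answer: 20 38 46 53 61 67 70 84 88 97

Derivation:
Frame 1: SPARE (2+8=10). 10 + next roll (10) = 20. Cumulative: 20
Frame 2: STRIKE. 10 + next two rolls (7+1) = 18. Cumulative: 38
Frame 3: OPEN (7+1=8). Cumulative: 46
Frame 4: OPEN (3+4=7). Cumulative: 53
Frame 5: OPEN (2+6=8). Cumulative: 61
Frame 6: OPEN (4+2=6). Cumulative: 67
Frame 7: OPEN (3+0=3). Cumulative: 70
Frame 8: STRIKE. 10 + next two rolls (4+0) = 14. Cumulative: 84
Frame 9: OPEN (4+0=4). Cumulative: 88
Frame 10: OPEN. Sum of all frame-10 rolls (9+0) = 9. Cumulative: 97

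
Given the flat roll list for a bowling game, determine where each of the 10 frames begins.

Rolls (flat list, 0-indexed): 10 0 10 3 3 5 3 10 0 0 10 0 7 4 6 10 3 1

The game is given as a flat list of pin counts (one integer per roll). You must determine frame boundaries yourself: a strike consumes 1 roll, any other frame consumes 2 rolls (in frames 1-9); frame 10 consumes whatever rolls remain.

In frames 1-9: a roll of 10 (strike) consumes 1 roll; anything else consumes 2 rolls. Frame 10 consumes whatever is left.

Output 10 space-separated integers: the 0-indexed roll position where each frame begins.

Answer: 0 1 3 5 7 8 10 11 13 15

Derivation:
Frame 1 starts at roll index 0: roll=10 (strike), consumes 1 roll
Frame 2 starts at roll index 1: rolls=0,10 (sum=10), consumes 2 rolls
Frame 3 starts at roll index 3: rolls=3,3 (sum=6), consumes 2 rolls
Frame 4 starts at roll index 5: rolls=5,3 (sum=8), consumes 2 rolls
Frame 5 starts at roll index 7: roll=10 (strike), consumes 1 roll
Frame 6 starts at roll index 8: rolls=0,0 (sum=0), consumes 2 rolls
Frame 7 starts at roll index 10: roll=10 (strike), consumes 1 roll
Frame 8 starts at roll index 11: rolls=0,7 (sum=7), consumes 2 rolls
Frame 9 starts at roll index 13: rolls=4,6 (sum=10), consumes 2 rolls
Frame 10 starts at roll index 15: 3 remaining rolls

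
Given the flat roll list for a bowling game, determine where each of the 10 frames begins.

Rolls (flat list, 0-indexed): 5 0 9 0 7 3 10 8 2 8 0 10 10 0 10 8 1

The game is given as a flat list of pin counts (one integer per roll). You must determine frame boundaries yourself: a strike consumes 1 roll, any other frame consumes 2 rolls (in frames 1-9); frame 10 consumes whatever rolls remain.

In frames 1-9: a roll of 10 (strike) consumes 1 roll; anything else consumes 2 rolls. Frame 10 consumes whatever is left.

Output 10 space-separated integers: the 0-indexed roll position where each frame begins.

Answer: 0 2 4 6 7 9 11 12 13 15

Derivation:
Frame 1 starts at roll index 0: rolls=5,0 (sum=5), consumes 2 rolls
Frame 2 starts at roll index 2: rolls=9,0 (sum=9), consumes 2 rolls
Frame 3 starts at roll index 4: rolls=7,3 (sum=10), consumes 2 rolls
Frame 4 starts at roll index 6: roll=10 (strike), consumes 1 roll
Frame 5 starts at roll index 7: rolls=8,2 (sum=10), consumes 2 rolls
Frame 6 starts at roll index 9: rolls=8,0 (sum=8), consumes 2 rolls
Frame 7 starts at roll index 11: roll=10 (strike), consumes 1 roll
Frame 8 starts at roll index 12: roll=10 (strike), consumes 1 roll
Frame 9 starts at roll index 13: rolls=0,10 (sum=10), consumes 2 rolls
Frame 10 starts at roll index 15: 2 remaining rolls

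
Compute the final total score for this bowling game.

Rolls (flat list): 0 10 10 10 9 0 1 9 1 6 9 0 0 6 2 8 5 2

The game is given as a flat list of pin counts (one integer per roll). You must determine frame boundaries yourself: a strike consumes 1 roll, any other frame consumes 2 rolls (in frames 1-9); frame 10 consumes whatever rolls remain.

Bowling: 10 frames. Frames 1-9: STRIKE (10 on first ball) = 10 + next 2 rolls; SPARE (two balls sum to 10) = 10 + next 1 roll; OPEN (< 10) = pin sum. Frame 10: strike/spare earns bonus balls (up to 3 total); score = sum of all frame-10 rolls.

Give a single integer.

Answer: 132

Derivation:
Frame 1: SPARE (0+10=10). 10 + next roll (10) = 20. Cumulative: 20
Frame 2: STRIKE. 10 + next two rolls (10+9) = 29. Cumulative: 49
Frame 3: STRIKE. 10 + next two rolls (9+0) = 19. Cumulative: 68
Frame 4: OPEN (9+0=9). Cumulative: 77
Frame 5: SPARE (1+9=10). 10 + next roll (1) = 11. Cumulative: 88
Frame 6: OPEN (1+6=7). Cumulative: 95
Frame 7: OPEN (9+0=9). Cumulative: 104
Frame 8: OPEN (0+6=6). Cumulative: 110
Frame 9: SPARE (2+8=10). 10 + next roll (5) = 15. Cumulative: 125
Frame 10: OPEN. Sum of all frame-10 rolls (5+2) = 7. Cumulative: 132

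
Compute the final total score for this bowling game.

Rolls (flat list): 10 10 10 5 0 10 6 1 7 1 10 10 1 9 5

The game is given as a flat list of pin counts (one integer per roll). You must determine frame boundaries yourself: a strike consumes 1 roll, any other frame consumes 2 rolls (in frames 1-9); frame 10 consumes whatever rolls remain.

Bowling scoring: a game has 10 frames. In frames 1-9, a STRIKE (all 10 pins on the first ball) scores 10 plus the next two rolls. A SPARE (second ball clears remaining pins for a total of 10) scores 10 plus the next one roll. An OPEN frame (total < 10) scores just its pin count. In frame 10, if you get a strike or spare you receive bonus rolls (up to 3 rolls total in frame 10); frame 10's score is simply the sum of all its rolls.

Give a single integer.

Frame 1: STRIKE. 10 + next two rolls (10+10) = 30. Cumulative: 30
Frame 2: STRIKE. 10 + next two rolls (10+5) = 25. Cumulative: 55
Frame 3: STRIKE. 10 + next two rolls (5+0) = 15. Cumulative: 70
Frame 4: OPEN (5+0=5). Cumulative: 75
Frame 5: STRIKE. 10 + next two rolls (6+1) = 17. Cumulative: 92
Frame 6: OPEN (6+1=7). Cumulative: 99
Frame 7: OPEN (7+1=8). Cumulative: 107
Frame 8: STRIKE. 10 + next two rolls (10+1) = 21. Cumulative: 128
Frame 9: STRIKE. 10 + next two rolls (1+9) = 20. Cumulative: 148
Frame 10: SPARE. Sum of all frame-10 rolls (1+9+5) = 15. Cumulative: 163

Answer: 163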